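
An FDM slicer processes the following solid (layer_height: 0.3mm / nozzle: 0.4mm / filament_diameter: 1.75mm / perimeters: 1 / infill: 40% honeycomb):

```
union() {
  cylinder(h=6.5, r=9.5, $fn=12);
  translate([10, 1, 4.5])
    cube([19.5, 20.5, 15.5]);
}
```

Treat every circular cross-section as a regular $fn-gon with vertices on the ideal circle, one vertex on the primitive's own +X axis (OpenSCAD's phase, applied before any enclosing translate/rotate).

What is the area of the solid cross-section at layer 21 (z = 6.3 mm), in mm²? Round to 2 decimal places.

At z = 6.3 mm: the r=9.5 cylinder contributes a regular 12-gon of circumradius 9.5 (area = (12/2)·9.500²·sin(360°/12) = 270.75 mm²); the cube at (10, 1) (footprint 19.5×20.5) is included at this height (area 399.75 mm²); Merging all regions: the 2 present regions are separate (no shared area or edge), so areas and boundary lengths simply add and each stays a separate island — area = 670.50 mm². Overall, the cross-section has 2 separate islands. Net area = 670.50 mm².

670.50 mm²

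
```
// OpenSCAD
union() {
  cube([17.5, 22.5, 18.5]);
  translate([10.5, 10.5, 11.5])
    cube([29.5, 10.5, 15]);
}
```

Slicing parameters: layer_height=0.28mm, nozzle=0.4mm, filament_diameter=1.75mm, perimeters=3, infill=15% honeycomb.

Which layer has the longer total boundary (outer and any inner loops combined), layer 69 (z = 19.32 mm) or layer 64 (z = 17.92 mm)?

Layer 69 (z = 19.32): the cube is not intersected at this z (z outside [0, 18.5]); the 29.5×10.5 cube at (10.5, 10.5) contributes its full rectangle (perimeter 80.00 mm); Merging all regions: only the 29.5×10.5 cube at (10.5, 10.5) is present, so the union is just that shape — boundary = 80.00 mm. So its perimeter = 80.00 mm. Layer 64 (z = 17.92): the 17.5×22.5 cube contributes its full rectangle (perimeter 80.00 mm); the cube at (10.5, 10.5) is present — its section is the full 29.5×10.5 rectangle (perimeter 80.00 mm); Taking the union: the regions partially overlap (shared area 73.50 mm²), so the edge portions inside another operand are dropped and the merged outline is re-measured after clipping — boundary = 125.00 mm. So its perimeter = 125.00 mm. Layer 64 is larger (125.00 vs 80.00 mm).

layer 64 (z = 17.92 mm)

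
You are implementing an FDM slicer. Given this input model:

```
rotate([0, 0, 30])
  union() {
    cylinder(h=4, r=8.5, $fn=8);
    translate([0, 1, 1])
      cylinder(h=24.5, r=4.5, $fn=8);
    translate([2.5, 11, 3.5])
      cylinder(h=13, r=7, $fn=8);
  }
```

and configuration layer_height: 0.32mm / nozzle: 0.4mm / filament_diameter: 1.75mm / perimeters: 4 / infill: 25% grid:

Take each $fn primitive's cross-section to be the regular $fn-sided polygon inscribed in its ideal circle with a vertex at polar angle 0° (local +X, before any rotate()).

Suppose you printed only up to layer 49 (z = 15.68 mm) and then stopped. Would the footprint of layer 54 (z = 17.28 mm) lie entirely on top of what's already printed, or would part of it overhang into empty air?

Compare the two slices. At z = 15.68: the cylinder is absent (z outside [0, 4]); the r=4.5 cylinder at (0, 1) gives a regular 8-gon of circumradius 4.5 (constant along its height) (area = (8/2)·4.500²·sin(360°/8) = 57.28 mm²); the r=7 cylinder at (2.5, 11) contributes a regular 8-gon of circumradius 7 (area = (8/2)·7.000²·sin(360°/8) = 138.59 mm²); Merging all regions: the regions partially overlap — summed areas 195.87 mm² minus the doubly-counted overlap 1.42 mm² gives 194.45 mm² — area = 194.45 mm²; (rotated 30° about Z; rotation is an isometry so areas/perimeters/island counts are preserved). At z = 17.28: the cylinder is absent (z outside [0, 4]); the cylinder at (0, 1): section is a regular 8-gon, circumradius r=4.5 (area = (8/2)·4.500²·sin(360°/8) = 57.28 mm²); the cylinder at (2.5, 11) is absent (z outside [3.5, 16.5]); Taking the union: only the r=4.5 cylinder at (0, 1) is present, so the union is just that shape — area = 57.28 mm²; (rotated 30° about Z; rotation is an isometry so areas/perimeters/island counts are preserved). Checking containment: the cross-section at z = 17.28 is a subset of the cross-section at z = 15.68.

entirely on top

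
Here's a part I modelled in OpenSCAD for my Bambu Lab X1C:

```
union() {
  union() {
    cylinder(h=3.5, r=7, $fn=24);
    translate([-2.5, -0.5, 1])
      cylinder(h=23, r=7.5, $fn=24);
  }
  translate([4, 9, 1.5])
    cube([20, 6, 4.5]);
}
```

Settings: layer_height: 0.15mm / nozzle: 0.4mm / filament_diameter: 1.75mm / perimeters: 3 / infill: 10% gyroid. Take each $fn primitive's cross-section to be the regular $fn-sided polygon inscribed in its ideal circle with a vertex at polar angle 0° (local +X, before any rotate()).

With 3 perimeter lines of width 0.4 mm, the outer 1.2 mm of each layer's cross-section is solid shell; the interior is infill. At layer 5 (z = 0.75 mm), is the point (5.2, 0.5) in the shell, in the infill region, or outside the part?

At z = 0.75 mm: the r=7 cylinder contributes a regular 24-gon of circumradius 7; the cylinder at (-2.5, -0.5) does not reach this height (z outside [1, 24]); Combining (union): only the r=7 cylinder is present, so the union is just that shape — 1 connected region; the cube at (4, 9) is not intersected at this z (z outside [1.5, 6]); Taking the union: only that combined region is present, so the union is just that shape — 1 connected region. Overall, the cross-section is a single solid region. The nearest boundary edge runs (7.00, 0.00)→(6.76, 1.81); distance from the point to it = 1.72 mm. The point is inside the cross-section and 1.72 mm from the nearest boundary — more than the 1.2 mm shell width (3 × 0.4), so it's in the infill interior.

infill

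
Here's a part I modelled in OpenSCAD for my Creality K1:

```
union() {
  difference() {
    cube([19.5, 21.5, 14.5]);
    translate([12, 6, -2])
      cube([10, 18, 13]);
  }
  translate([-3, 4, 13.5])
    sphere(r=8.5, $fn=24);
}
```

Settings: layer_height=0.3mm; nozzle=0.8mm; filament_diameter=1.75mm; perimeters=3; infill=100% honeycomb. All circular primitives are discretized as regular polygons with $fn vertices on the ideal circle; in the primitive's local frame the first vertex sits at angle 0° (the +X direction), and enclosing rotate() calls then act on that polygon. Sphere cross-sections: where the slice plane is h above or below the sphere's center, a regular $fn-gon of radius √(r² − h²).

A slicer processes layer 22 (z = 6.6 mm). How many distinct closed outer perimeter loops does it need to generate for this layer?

1

At z = 6.6 mm: the cube (footprint 19.5×21.5) is included at this height; the cube at (12, 6) (footprint 10×18) is included at this height; After the difference (first − rest): starting from the 19.5×21.5 cube, the 10×18 cube at (12, 6) partially overlaps it — only the 116.25 mm² overlap (of its 180.00 mm²) is removed, clipping the outline — 1 connected region; the sphere at (-3, 4): section is a regular 24-gon, circumradius = √(r²−h²) = √(8.5²−6.9²) = 4.964; Taking the union: the regions partially overlap (shared area 10.59 mm²), so overlapping operands fuse into one piece — 1 connected region. The result has 1 disconnected region.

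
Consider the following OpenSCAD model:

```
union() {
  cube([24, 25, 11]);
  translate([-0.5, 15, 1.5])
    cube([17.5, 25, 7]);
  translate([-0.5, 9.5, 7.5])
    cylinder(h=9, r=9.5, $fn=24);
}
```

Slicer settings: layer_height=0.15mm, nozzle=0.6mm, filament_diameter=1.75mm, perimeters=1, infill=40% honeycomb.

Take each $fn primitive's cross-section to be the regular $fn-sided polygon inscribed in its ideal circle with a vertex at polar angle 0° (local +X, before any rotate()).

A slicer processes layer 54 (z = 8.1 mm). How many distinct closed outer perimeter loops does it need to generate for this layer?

1

At z = 8.1 mm: the 24×25 cube contributes its full rectangle; the cube at (-0.5, 15) (footprint 17.5×25) is included at this height; the cylinder at (-0.5, 9.5): section is a regular 24-gon, circumradius r=9.5; Combining (union): the regions partially overlap (shared area 302.67 mm²), so overlapping operands fuse into one piece — 1 connected region. The result has 1 disconnected region.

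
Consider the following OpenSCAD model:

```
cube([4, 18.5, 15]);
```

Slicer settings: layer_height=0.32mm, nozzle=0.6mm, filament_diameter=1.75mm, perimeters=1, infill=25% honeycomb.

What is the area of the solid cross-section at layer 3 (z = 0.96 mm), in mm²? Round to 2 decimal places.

At z = 0.96 mm: the cube (footprint 4×18.5) is included at this height (area 74.00 mm²). Overall, the cross-section is a single solid region. Net area = 74.00 mm².

74.00 mm²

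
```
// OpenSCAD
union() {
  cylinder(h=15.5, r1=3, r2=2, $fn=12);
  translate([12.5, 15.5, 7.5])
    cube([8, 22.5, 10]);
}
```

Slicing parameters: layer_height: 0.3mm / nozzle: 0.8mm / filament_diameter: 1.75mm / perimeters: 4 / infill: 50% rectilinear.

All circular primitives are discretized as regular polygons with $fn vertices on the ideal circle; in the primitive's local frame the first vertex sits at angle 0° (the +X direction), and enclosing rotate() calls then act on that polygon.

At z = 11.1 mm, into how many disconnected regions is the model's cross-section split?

2

At z = 11.1 mm: the cone contributes a regular 12-gon of circumradius 2.284 (interpolated between r1=3 and r2=2 at t=0.716); the cube at (12.5, 15.5) (footprint 8×22.5) is included at this height; Merging all regions: the 2 present regions are separate (no shared area or edge), so areas and boundary lengths simply add and each stays a separate island — 2 connected regions. The result has 2 disconnected regions.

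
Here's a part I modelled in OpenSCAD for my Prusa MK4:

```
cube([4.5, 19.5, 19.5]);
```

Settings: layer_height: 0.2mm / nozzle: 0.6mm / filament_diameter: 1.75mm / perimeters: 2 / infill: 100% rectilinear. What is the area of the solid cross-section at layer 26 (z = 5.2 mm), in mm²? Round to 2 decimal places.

87.75 mm²

At z = 5.2 mm: the 4.5×19.5 cube contributes its full rectangle (area 87.75 mm²). Overall, the cross-section is a single solid region. Net area = 87.75 mm².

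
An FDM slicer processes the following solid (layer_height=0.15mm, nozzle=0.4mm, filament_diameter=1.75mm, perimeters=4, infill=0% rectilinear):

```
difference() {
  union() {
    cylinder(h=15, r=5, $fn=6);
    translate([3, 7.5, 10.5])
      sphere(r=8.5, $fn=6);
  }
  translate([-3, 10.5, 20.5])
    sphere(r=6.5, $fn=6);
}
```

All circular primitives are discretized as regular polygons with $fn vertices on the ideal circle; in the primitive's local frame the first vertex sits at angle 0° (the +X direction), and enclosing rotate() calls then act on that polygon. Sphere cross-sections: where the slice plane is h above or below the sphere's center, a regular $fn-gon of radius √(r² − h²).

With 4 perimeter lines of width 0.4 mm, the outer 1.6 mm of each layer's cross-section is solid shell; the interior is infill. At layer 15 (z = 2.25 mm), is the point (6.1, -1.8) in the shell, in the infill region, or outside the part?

At z = 2.25 mm: the r=5 cylinder gives a regular 6-gon of circumradius 5 (constant along its height); the sphere at (3, 7.5): section is a regular 6-gon, circumradius = √(r²−h²) = √(8.5²−8.25²) = 2.046; Taking the union: the 2 present regions are separate (no shared area or edge), so areas and boundary lengths simply add and each stays a separate island — 2 connected regions; the sphere at (-3, 10.5) does not reach this height (|z−center|=18.250 > r=6.5); Subtracting the remaining from the first: none of the subtracted shapes is present at this height, so that combined region is unchanged — 2 connected regions. Overall, the cross-section has 2 separate islands. The nearest boundary edge runs (5.00, 0.00)→(2.50, -4.33); distance from the point to it = 1.85 mm. The point is not inside any of the regions above, so it lies outside the cross-section (1.85 mm from the nearest boundary).

outside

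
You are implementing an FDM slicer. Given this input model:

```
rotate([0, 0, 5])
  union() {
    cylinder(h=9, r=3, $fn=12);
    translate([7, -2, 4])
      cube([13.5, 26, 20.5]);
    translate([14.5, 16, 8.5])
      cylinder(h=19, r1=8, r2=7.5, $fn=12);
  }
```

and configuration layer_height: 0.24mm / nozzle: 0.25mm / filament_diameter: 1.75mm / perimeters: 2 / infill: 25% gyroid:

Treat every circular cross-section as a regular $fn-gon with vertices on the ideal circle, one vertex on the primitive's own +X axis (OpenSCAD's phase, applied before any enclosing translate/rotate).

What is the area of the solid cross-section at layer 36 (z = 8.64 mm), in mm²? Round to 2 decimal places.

391.45 mm²

At z = 8.64 mm: the r=3 cylinder contributes a regular 12-gon of circumradius 3 (area = (12/2)·3.000²·sin(360°/12) = 27.00 mm²); the cube at (7, -2) (footprint 13.5×26) is included at this height (area 351.00 mm²); the cone at (14.5, 16): at t=0.007 of its height the radius interpolates to r₁+(r₂−r₁)t = 7.996, giving a regular 12-gon of that circumradius (area = (12/2)·7.996²·sin(360°/12) = 191.82 mm²); Merging all regions: the regions partially overlap — summed areas 569.82 mm² minus the doubly-counted overlap 178.37 mm² gives 391.45 mm² — area = 391.45 mm²; (rotated 5° about Z; rotation is an isometry so areas/perimeters/island counts are preserved). Overall, the cross-section has 2 separate islands. Net area = 391.45 mm².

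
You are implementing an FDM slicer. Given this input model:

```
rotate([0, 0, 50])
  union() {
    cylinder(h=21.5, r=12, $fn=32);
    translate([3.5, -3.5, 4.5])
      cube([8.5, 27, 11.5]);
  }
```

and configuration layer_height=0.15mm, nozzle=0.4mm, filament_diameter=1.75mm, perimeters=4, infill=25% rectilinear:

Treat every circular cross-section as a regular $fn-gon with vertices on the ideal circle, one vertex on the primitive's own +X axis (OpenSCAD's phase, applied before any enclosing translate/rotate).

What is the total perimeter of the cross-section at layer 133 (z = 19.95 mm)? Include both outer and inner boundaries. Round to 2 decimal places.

At z = 19.95 mm: the cylinder: section is a regular 32-gon, circumradius r=12 (perimeter = 2·32·12.000·sin(180°/32) = 75.28 mm); the cube at (3.5, -3.5) is absent (z outside [4.5, 16]); Combining (union): only the r=12 cylinder is present, so the union is just that shape — boundary = 75.28 mm; (rotated 50° about Z; rotation is an isometry so areas/perimeters/island counts are preserved). Overall, the cross-section is a single solid region. Total boundary length (outer) = 75.28 mm.

75.28 mm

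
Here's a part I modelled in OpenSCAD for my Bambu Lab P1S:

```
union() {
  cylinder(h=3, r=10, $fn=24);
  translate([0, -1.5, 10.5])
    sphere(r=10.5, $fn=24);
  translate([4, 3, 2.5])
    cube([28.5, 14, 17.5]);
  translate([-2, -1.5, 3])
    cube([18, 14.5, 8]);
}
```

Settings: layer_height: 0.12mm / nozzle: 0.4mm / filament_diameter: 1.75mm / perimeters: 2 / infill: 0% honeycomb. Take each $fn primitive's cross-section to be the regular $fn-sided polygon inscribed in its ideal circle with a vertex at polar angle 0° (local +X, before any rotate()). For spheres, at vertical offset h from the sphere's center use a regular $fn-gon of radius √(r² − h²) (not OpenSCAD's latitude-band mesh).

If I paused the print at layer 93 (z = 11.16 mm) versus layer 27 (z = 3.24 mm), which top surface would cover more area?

Layer 93 (z = 11.16): the cylinder does not reach this height (z outside [0, 3]); the sphere at (0, -1.5): section is a regular 24-gon, circumradius = √(r²−h²) = √(10.5²−0.66²) = 10.479 (area = (24/2)·10.479²·sin(360°/24) = 341.06 mm²); the cube at (4, 3) (footprint 28.5×14) is included at this height (area 399.00 mm²); the cube at (-2, -1.5) does not reach this height (z outside [3, 11]); Combining (union): the regions partially overlap — summed areas 740.06 mm² minus the doubly-counted overlap 17.26 mm² gives 722.80 mm² — area = 722.80 mm². So its area = 722.80 mm². Layer 27 (z = 3.24): the cylinder does not reach this height (z outside [0, 3]); the sphere at (0, -1.5): section is a regular 24-gon, circumradius = √(r²−h²) = √(10.5²−7.26²) = 7.586 (area = (24/2)·7.586²·sin(360°/24) = 178.72 mm²); the cube at (4, 3) (footprint 28.5×14) is included at this height (area 399.00 mm²); the cube at (-2, -1.5) is present — its section is the full 18×14.5 rectangle (area 261.00 mm²); Taking the union: the regions partially overlap — summed areas 838.72 mm² minus the doubly-counted overlap 179.59 mm² gives 659.13 mm² — area = 659.13 mm². So its area = 659.13 mm². Layer 93 is larger (722.80 vs 659.13 mm²).

layer 93 (z = 11.16 mm)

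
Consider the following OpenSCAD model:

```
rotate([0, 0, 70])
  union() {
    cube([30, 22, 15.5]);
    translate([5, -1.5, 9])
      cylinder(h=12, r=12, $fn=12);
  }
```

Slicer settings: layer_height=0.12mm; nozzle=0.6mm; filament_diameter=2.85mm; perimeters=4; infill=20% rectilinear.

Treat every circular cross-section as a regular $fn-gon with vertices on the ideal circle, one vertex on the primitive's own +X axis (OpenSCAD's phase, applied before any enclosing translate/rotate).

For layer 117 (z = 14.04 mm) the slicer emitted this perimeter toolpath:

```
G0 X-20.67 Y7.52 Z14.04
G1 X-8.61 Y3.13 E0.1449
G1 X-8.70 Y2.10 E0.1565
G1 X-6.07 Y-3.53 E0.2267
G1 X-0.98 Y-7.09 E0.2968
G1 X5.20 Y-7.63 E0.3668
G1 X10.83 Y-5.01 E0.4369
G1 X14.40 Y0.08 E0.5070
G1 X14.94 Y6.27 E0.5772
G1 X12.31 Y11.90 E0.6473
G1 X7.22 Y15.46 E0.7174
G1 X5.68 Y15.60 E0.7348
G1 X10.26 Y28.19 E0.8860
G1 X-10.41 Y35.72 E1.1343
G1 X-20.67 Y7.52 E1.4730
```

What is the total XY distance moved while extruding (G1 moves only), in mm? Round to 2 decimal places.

130.51 mm

Sum the Euclidean lengths of each G1 segment: total = 130.51 mm.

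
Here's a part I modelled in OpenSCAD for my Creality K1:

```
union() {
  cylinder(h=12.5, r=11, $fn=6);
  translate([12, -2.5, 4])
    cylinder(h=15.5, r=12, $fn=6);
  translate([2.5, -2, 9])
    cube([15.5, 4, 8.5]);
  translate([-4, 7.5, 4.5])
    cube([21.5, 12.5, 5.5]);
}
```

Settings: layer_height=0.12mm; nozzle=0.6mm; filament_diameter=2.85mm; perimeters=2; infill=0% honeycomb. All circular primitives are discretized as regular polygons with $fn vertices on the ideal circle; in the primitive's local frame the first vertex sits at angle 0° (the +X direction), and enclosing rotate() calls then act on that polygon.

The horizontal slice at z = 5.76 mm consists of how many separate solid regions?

At z = 5.76 mm: the r=11 cylinder contributes a regular 6-gon of circumradius 11; the r=12 cylinder at (12, -2.5) contributes a regular 6-gon of circumradius 12; the cube at (2.5, -2) is absent (z outside [9, 17.5]); the 21.5×12.5 cube at (-4, 7.5) contributes its full rectangle; Taking the union: the regions partially overlap (shared area 126.73 mm²), so overlapping operands fuse into one piece — 1 connected region. The result has 1 disconnected region.

1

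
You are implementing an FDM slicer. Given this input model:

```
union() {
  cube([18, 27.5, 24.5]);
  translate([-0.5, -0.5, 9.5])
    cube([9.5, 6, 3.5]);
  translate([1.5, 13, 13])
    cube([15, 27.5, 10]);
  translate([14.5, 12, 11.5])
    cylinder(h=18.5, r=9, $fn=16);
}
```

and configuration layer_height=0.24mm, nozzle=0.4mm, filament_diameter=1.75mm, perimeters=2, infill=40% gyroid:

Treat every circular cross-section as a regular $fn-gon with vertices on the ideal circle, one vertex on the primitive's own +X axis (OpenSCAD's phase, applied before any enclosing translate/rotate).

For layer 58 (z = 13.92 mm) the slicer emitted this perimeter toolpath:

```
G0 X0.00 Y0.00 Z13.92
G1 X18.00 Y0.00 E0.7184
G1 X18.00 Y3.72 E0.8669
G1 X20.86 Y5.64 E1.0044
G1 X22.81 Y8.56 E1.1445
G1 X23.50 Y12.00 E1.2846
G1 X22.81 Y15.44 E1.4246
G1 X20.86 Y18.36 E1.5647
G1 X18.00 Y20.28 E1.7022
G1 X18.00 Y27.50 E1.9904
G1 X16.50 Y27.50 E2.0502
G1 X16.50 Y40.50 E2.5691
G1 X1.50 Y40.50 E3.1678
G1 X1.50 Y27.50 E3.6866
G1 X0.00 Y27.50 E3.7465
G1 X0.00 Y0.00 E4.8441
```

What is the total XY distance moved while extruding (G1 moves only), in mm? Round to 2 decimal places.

Sum the Euclidean lengths of each G1 segment: total = 121.37 mm.

121.37 mm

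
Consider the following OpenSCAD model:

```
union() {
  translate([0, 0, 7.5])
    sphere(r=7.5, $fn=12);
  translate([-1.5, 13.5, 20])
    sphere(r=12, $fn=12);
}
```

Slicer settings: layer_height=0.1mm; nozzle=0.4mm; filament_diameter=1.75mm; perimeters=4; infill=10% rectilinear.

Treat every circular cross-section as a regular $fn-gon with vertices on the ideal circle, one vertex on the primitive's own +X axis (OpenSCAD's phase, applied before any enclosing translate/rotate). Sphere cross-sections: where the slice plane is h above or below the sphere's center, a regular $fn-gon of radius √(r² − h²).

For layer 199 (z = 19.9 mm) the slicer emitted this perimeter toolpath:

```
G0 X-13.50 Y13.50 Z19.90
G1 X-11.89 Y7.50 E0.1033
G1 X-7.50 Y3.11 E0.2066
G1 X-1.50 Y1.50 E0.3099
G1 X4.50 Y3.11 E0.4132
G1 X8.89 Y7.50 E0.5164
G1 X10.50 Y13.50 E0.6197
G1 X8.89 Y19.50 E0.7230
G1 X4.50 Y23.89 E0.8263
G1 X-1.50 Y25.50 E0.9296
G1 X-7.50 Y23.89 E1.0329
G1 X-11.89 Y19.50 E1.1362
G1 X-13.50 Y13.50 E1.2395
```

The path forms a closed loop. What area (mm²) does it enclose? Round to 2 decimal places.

431.90 mm²

Apply the shoelace formula to the sequence of (X, Y) vertices; enclosed area = 431.90 mm².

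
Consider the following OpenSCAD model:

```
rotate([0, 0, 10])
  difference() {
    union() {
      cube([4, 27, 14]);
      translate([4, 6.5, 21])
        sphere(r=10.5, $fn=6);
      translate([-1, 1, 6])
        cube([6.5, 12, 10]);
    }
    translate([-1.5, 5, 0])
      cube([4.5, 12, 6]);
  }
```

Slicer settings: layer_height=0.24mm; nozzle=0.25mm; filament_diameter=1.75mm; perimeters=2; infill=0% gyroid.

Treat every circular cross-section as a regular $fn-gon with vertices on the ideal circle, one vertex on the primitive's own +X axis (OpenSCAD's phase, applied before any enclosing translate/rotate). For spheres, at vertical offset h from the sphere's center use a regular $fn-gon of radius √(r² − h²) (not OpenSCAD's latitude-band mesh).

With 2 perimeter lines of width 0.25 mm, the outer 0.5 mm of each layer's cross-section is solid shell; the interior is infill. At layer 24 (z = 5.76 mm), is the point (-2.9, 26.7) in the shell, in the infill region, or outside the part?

At z = 5.76 mm: the cube (footprint 4×27) is included at this height; the sphere at (4, 6.5) is absent (|z−center|=15.240 > r=10.5); the cube at (-1, 1) is absent (z outside [6, 16]); Taking the union: only the 4×27 cube is present, so the union is just that shape — 1 connected region; the cube at (-1.5, 5) is present — its section is the full 4.5×12 rectangle; Subtracting the remaining from the first: starting from that combined region, the 4.5×12 cube at (-1.5, 5) partially overlaps it — only the 36.00 mm² overlap (of its 54.00 mm²) is removed, clipping the outline — 1 connected region; (rotated 10° about Z; rotation is an isometry so areas/perimeters/island counts are preserved). Overall, the cross-section is a single solid region. Undo the 10° rotation: the query point maps to (1.780, 26.798) in the un-rotated model frame. The nearest boundary edge runs (0.00, 27.00)→(4.00, 27.00); distance from the point to it = 0.20 mm. The point is inside the cross-section, 0.20 mm from the nearest boundary — within the 0.5 mm shell band (2 × 0.25).

shell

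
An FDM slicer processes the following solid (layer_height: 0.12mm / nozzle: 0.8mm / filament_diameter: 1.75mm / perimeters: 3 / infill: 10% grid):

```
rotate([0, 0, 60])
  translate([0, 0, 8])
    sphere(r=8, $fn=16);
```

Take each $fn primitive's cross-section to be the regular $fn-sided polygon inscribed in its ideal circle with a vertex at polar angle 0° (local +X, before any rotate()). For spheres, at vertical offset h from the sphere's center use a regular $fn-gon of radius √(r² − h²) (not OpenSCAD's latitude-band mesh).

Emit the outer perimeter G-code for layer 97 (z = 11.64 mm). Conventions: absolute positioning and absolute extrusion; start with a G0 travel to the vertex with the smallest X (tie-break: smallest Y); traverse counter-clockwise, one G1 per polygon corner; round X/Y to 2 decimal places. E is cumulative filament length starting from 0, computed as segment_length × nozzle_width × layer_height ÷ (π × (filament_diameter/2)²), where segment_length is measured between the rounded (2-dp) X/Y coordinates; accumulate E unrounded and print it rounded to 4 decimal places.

At z = 11.64 mm: the r=8 sphere contributes a regular 16-gon of circumradius √(8²−3.64²) = 7.124; (rotated 60° about Z; rotation is an isometry so areas/perimeters/island counts are preserved). The outline is a single polygon with 16 vertices. Extrusion per mm of travel: 0.8 × 0.12 / (π × 0.875²) = 0.039912. Accumulating E over each segment gives final E = 1.7747.

G0 X-7.06 Y0.93 Z11.64
G1 X-6.88 Y-1.84 E0.1108
G1 X-5.65 Y-4.34 E0.2220
G1 X-3.56 Y-6.17 E0.3329
G1 X-0.93 Y-7.06 E0.4437
G1 X1.84 Y-6.88 E0.5545
G1 X4.34 Y-5.65 E0.6657
G1 X6.17 Y-3.56 E0.7766
G1 X7.06 Y-0.93 E0.8874
G1 X6.88 Y1.84 E0.9982
G1 X5.65 Y4.34 E1.1094
G1 X3.56 Y6.17 E1.2202
G1 X0.93 Y7.06 E1.3311
G1 X-1.84 Y6.88 E1.4418
G1 X-4.34 Y5.65 E1.5530
G1 X-6.17 Y3.56 E1.6639
G1 X-7.06 Y0.93 E1.7747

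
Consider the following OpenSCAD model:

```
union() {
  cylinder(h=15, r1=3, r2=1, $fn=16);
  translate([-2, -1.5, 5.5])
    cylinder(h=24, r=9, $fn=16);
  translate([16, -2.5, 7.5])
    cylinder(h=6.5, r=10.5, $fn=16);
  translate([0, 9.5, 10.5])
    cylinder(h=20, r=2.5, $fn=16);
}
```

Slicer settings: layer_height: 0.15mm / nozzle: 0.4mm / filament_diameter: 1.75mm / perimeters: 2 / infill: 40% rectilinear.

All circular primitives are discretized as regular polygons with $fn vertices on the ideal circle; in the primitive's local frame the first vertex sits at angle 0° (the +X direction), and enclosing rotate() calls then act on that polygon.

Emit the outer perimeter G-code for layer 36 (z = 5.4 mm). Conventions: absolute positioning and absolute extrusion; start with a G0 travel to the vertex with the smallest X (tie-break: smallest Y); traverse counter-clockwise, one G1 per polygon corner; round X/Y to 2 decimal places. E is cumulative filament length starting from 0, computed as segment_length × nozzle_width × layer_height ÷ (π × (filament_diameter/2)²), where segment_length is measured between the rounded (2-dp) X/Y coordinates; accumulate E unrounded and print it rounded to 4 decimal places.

G0 X-2.28 Y0.00 Z5.40
G1 X-2.11 Y-0.87 E0.0221
G1 X-1.61 Y-1.61 E0.0444
G1 X-0.87 Y-2.11 E0.0667
G1 X0.00 Y-2.28 E0.0888
G1 X0.87 Y-2.11 E0.1109
G1 X1.61 Y-1.61 E0.1332
G1 X2.11 Y-0.87 E0.1555
G1 X2.28 Y0.00 E0.1776
G1 X2.11 Y0.87 E0.1997
G1 X1.61 Y1.61 E0.2220
G1 X0.87 Y2.11 E0.2442
G1 X0.00 Y2.28 E0.2663
G1 X-0.87 Y2.11 E0.2885
G1 X-1.61 Y1.61 E0.3107
G1 X-2.11 Y0.87 E0.3330
G1 X-2.28 Y0.00 E0.3551

At z = 5.4 mm: the cone (r1=3→r2=1) has section circumradius 2.280 here — a regular 16-gon; the cylinder at (-2, -1.5) is not intersected at this z (z outside [5.5, 29.5]); the cylinder at (16, -2.5) does not reach this height (z outside [7.5, 14]); the cylinder at (0, 9.5) is absent (z outside [10.5, 30.5]); Taking the union: only the cone is present, so the union is just that shape — 1 connected region. The outline is a single polygon with 16 vertices. Extrusion per mm of travel: 0.4 × 0.15 / (π × 0.875²) = 0.024945. Accumulating E over each segment gives final E = 0.3551.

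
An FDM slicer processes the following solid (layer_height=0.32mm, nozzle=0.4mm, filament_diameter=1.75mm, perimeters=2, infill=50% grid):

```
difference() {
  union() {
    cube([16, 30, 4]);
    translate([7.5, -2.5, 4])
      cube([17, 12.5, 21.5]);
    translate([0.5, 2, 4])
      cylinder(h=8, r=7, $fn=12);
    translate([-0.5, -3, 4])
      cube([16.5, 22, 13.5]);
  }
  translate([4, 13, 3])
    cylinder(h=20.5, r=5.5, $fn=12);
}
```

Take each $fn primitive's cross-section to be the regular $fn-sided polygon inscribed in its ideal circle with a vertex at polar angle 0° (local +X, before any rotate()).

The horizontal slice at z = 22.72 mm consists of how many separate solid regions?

1

At z = 22.72 mm: the cube is absent (z outside [0, 4]); the cube at (7.5, -2.5) (footprint 17×12.5) is included at this height; the cylinder at (0.5, 2) is not intersected at this z (z outside [4, 12]); the cube at (-0.5, -3) does not reach this height (z outside [4, 17.5]); Combining (union): only the 17×12.5 cube at (7.5, -2.5) is present, so the union is just that shape — 1 connected region; the r=5.5 cylinder at (4, 13) gives a regular 12-gon of circumradius 5.5 (constant along its height); After the difference (first − rest): starting from the result so far, the r=5.5 cylinder at (4, 13) partially overlaps it — only the 0.51 mm² overlap (of its 90.75 mm²) is removed, clipping the outline — 1 connected region. The result has 1 disconnected region.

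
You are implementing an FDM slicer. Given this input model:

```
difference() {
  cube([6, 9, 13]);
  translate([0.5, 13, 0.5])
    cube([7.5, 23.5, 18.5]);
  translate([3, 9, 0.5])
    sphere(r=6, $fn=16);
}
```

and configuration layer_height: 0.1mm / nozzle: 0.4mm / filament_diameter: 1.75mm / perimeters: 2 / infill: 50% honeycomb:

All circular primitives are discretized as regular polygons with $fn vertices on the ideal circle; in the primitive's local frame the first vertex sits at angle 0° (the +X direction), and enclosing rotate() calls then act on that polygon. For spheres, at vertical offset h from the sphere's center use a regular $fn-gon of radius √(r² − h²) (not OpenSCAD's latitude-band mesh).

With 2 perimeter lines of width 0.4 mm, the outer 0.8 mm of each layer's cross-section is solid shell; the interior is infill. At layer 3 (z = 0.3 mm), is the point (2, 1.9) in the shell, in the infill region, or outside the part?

infill

At z = 0.3 mm: the 6×9 cube contributes its full rectangle; the cube at (0.5, 13) is not intersected at this z (z outside [0.5, 19]); the r=6 sphere at (3, 9) slices to a regular 16-gon of circumradius 5.997 (√(r²−h²) with h=0.2 from center); Taking the first minus the rest: starting from the 6×9 cube, the r=6 sphere at (3, 9) partially overlaps it — only the 33.96 mm² overlap (of its 110.09 mm²) is removed, clipping the outline — 1 connected region. Overall, the cross-section is a single solid region. The nearest boundary edge runs (0.71, 3.46)→(3.00, 3.00); distance from the point to it = 1.28 mm. The point is inside the cross-section and 1.28 mm from the nearest boundary — more than the 0.8 mm shell width (2 × 0.4), so it's in the infill interior.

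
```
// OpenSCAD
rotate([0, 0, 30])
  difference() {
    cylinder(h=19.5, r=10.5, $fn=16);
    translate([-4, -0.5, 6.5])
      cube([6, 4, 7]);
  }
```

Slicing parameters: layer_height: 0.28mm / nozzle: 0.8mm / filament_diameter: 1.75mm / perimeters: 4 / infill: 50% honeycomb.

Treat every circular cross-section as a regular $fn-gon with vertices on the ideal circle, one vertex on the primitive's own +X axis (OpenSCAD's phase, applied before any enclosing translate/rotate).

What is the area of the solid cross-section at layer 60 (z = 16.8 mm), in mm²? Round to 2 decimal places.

At z = 16.8 mm: the cylinder: section is a regular 16-gon, circumradius r=10.5 (area = (16/2)·10.500²·sin(360°/16) = 337.53 mm²); the cube at (-4, -0.5) does not reach this height (z outside [6.5, 13.5]); After the difference (first − rest): none of the subtracted shapes is present at this height, so the r=10.5 cylinder is unchanged — area = 337.53 mm²; (whole slice rotated 30° about Z — lengths, areas and connectivity unchanged). Overall, the cross-section is a single solid region. Net area = 337.53 mm².

337.53 mm²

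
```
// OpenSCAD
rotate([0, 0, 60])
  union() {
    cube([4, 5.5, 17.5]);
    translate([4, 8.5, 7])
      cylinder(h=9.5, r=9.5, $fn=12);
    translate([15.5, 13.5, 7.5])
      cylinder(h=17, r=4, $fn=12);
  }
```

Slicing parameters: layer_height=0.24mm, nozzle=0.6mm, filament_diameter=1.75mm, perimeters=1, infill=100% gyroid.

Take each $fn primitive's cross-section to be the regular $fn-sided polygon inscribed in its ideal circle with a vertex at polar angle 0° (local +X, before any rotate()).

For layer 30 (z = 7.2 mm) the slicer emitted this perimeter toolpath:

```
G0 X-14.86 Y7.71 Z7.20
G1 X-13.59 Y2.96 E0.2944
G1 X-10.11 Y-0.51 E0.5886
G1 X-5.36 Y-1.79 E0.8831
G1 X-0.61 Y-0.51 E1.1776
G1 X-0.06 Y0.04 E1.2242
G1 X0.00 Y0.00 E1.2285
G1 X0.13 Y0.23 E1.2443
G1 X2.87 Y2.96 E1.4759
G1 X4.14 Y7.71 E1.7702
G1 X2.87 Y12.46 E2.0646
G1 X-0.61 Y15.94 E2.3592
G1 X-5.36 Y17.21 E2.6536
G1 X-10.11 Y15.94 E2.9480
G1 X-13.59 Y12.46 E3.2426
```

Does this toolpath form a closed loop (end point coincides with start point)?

no

Start point (G0): (-14.86, 7.71). End point (last G1): the path does not return to the start — open.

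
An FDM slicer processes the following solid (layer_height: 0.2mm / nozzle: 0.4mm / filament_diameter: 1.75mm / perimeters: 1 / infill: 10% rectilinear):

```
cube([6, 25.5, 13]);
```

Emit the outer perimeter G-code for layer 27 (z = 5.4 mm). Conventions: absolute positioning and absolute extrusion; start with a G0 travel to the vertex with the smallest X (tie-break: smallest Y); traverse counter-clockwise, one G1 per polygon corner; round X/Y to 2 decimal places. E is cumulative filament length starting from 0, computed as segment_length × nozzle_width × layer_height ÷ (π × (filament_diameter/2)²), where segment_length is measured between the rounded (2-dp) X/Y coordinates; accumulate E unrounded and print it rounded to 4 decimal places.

G0 X0.00 Y0.00 Z5.40
G1 X6.00 Y0.00 E0.1996
G1 X6.00 Y25.50 E1.0477
G1 X0.00 Y25.50 E1.2473
G1 X0.00 Y0.00 E2.0954

At z = 5.4 mm: the cube is present — its section is the full 6×25.5 rectangle. The outline is a single polygon with 4 vertices. Extrusion per mm of travel: 0.4 × 0.2 / (π × 0.875²) = 0.033260. Accumulating E over each segment gives final E = 2.0954.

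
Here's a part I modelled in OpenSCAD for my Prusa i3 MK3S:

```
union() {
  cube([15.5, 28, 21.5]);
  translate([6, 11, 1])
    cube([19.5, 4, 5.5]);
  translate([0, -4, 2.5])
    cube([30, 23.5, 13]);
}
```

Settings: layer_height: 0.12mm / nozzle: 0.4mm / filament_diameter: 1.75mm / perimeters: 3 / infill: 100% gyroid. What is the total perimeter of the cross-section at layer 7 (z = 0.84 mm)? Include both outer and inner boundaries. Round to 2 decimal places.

87.00 mm

At z = 0.84 mm: the cube (footprint 15.5×28) is included at this height (perimeter 87.00 mm); the cube at (6, 11) does not reach this height (z outside [1, 6.5]); the cube at (0, -4) does not reach this height (z outside [2.5, 15.5]); Taking the union: only the 15.5×28 cube is present, so the union is just that shape — boundary = 87.00 mm. Overall, the cross-section is a single solid region. Total boundary length (outer) = 87.00 mm.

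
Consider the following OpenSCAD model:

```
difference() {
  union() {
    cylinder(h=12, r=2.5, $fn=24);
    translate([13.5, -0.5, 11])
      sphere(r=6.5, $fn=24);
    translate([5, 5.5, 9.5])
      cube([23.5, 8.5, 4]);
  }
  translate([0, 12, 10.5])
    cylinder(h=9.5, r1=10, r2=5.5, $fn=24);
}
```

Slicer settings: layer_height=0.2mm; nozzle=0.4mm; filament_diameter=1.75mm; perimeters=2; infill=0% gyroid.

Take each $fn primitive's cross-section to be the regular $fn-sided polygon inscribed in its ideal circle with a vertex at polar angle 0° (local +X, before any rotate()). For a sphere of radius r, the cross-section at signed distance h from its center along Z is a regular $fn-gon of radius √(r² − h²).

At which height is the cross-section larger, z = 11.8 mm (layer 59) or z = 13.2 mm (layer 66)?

Layer 59 (z = 11.8): the r=2.5 cylinder contributes a regular 24-gon of circumradius 2.5 (area = (24/2)·2.500²·sin(360°/24) = 19.41 mm²); the r=6.5 sphere at (13.5, -0.5) slices to a regular 24-gon of circumradius 6.451 (√(r²−h²) with h=0.8 from center) (area = (24/2)·6.451²·sin(360°/24) = 129.23 mm²); the cube at (5, 5.5) (footprint 23.5×8.5) is included at this height (area 199.75 mm²); Taking the union: the regions partially overlap — summed areas 348.39 mm² minus the doubly-counted overlap 1.27 mm² gives 347.13 mm² — area = 347.13 mm²; the cone at (0, 12): at t=0.137 of its height the radius interpolates to r₁+(r₂−r₁)t = 9.384, giving a regular 24-gon of that circumradius (area = (24/2)·9.384²·sin(360°/24) = 273.51 mm²); Subtracting the remaining from the first: starting from the result so far (347.13 mm²), the cone at (0, 12) partially overlaps it — only the 31.30 mm² overlap (of its 273.51 mm²) is removed, clipping the outline — area = 315.83 mm². So its area = 315.83 mm². Layer 66 (z = 13.2): the cylinder does not reach this height (z outside [0, 12]); the r=6.5 sphere at (13.5, -0.5) slices to a regular 24-gon of circumradius 6.116 (√(r²−h²) with h=2.2 from center) (area = (24/2)·6.116²·sin(360°/24) = 116.19 mm²); the cube at (5, 5.5) is present — its section is the full 23.5×8.5 rectangle (area 199.75 mm²); Combining (union): the regions partially overlap — summed areas 315.94 mm² minus the doubly-counted overlap 0.10 mm² gives 315.84 mm² — area = 315.84 mm²; the cone at (0, 12) contributes a regular 24-gon of circumradius 8.721 (interpolated between r1=10 and r2=5.5 at t=0.284) (area = (24/2)·8.721²·sin(360°/24) = 236.22 mm²); Subtracting the remaining from the first: starting from that combined region (315.84 mm²), the cone at (0, 12) partially overlaps it — only the 25.20 mm² overlap (of its 236.22 mm²) is removed, clipping the outline — area = 290.63 mm². So its area = 290.63 mm². Layer 59 is larger (315.83 vs 290.63 mm²).

layer 59 (z = 11.8 mm)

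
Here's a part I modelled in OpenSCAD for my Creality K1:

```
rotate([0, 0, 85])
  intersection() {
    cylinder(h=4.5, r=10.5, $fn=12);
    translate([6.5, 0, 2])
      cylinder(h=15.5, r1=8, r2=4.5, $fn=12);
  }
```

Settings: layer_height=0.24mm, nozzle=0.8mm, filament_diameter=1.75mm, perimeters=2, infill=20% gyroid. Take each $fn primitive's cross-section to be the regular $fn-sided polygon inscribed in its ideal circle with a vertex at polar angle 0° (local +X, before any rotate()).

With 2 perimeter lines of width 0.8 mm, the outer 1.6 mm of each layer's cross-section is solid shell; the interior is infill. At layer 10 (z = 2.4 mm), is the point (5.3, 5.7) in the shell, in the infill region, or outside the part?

infill

At z = 2.4 mm: the cylinder: section is a regular 12-gon, circumradius r=10.5; the cone at (6.5, 0) (r1=8→r2=4.5) has section circumradius 7.910 here — a regular 12-gon; After intersecting: the cone at (6.5, 0) partially overlaps the r=10.5 cylinder; clipping to the common part keeps 135.18 mm² — 1 connected region; (rotated 85° about Z; rotation is an isometry so areas/perimeters/island counts are preserved). Overall, the cross-section is a single solid region. Undo the 85° rotation: the query point maps to (6.140, -4.783) in the un-rotated model frame. The nearest boundary edge runs (9.09, -5.25)→(6.45, -7.90); distance from the point to it = 2.42 mm. The point is inside the cross-section and 2.42 mm from the nearest boundary — more than the 1.6 mm shell width (2 × 0.8), so it's in the infill interior.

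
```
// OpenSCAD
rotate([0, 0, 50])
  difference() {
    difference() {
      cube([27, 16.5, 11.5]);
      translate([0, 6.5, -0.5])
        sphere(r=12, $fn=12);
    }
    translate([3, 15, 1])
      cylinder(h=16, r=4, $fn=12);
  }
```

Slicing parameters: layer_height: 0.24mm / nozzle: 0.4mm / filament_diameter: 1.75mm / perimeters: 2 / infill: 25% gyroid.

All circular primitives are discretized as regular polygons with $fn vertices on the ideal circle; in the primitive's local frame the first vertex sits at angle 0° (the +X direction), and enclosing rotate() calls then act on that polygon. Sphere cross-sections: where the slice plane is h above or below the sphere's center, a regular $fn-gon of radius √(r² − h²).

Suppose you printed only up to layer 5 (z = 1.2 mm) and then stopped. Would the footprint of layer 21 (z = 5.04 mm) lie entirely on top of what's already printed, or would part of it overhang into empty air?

Compare the two slices. At z = 1.2: the cube (footprint 27×16.5) is included at this height (area 445.50 mm²); the r=12 sphere at (0, 6.5) slices to a regular 12-gon of circumradius 11.879 (√(r²−h²) with h=1.7 from center) (area = (12/2)·11.879²·sin(360°/12) = 423.33 mm²); After the difference (first − rest): starting from the 27×16.5 cube (445.50 mm²), the r=12 sphere at (0, 6.5) partially overlaps it — only the 170.80 mm² overlap (of its 423.33 mm²) is removed, clipping the outline — area = 274.70 mm²; the cylinder at (3, 15): section is a regular 12-gon, circumradius r=4 (area = (12/2)·4.000²·sin(360°/12) = 48.00 mm²); After the difference (first − rest): starting from that combined region (274.70 mm²), the r=4 cylinder at (3, 15) partially overlaps it — only the 0.09 mm² overlap (of its 48.00 mm²) is removed, clipping the outline — area = 274.61 mm²; (whole slice rotated 50° about Z — lengths, areas and connectivity unchanged). At z = 5.04: the 27×16.5 cube contributes its full rectangle (area 445.50 mm²); the sphere at (0, 6.5): section is a regular 12-gon, circumradius = √(r²−h²) = √(12²−5.54²) = 10.645 (area = (12/2)·10.645²·sin(360°/12) = 339.93 mm²); After the difference (first − rest): starting from the 27×16.5 cube (445.50 mm²), the r=12 sphere at (0, 6.5) partially overlaps it — only the 147.23 mm² overlap (of its 339.93 mm²) is removed, clipping the outline — area = 298.27 mm²; the r=4 cylinder at (3, 15) gives a regular 12-gon of circumradius 4 (constant along its height) (area = (12/2)·4.000²·sin(360°/12) = 48.00 mm²); Taking the first minus the rest: starting from that combined region (298.27 mm²), the r=4 cylinder at (3, 15) partially overlaps it — only the 3.46 mm² overlap (of its 48.00 mm²) is removed, clipping the outline — area = 294.81 mm²; (rotated 50° about Z; rotation is an isometry so areas/perimeters/island counts are preserved). Checking containment: at z = 5.04 the cross-section extends beyond the z = 1.2 cross-section by about 20.20 mm².

part overhangs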